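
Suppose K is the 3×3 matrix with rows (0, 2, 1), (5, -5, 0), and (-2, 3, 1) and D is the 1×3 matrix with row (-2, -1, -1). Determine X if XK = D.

X = [[-2, 0, 1]]

Right-multiplying both sides by K⁻¹ gives X = DK⁻¹.
det K = -5; the adjugate gives K⁻¹ = [[1, -1/5, -1], [1, -2/5, -1], [-1, 4/5, 2]].
X = DK⁻¹ = [[-2, -1, -1]] · [[1, -1/5, -1], [1, -2/5, -1], [-1, 4/5, 2]] = [[-2, 0, 1]].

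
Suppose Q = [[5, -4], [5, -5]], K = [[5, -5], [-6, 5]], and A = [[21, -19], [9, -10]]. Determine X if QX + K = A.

X = [[4, -2], [1, 1]]

QX = A − K = [[16, -14], [15, -15]].
Since Q multiplies X on the left, X = Q⁻¹(A − K).
det Q = -5; the adjugate gives Q⁻¹ = [[1, -4/5], [1, -1]].
X = Q⁻¹(A − K) = [[4, -2], [1, 1]].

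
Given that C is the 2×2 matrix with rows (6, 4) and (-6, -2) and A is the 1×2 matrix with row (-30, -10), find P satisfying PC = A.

P = [[0, 5]]

Since C sits to the right of P, P = AC⁻¹.
C has determinant 12; C⁻¹ = [[-1/6, -1/3], [1/2, 1/2]].
P = AC⁻¹ = [[-30, -10]] · [[-1/6, -1/3], [1/2, 1/2]] = [[0, 5]].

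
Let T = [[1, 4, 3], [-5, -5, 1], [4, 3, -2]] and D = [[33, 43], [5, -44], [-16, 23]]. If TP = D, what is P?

T is on the left of P, so left-multiply by T⁻¹: P = T⁻¹D.
T has determinant -2; T⁻¹ = [[-7/2, -17/2, -19/2], [3, 7, 8], [-5/2, -13/2, -15/2]].
P = T⁻¹D = [[-7/2, -17/2, -19/2], [3, 7, 8], [-5/2, -13/2, -15/2]] · [[33, 43], [5, -44], [-16, 23]] = [[-6, 5], [6, 5], [5, 6]].

P = [[-6, 5], [6, 5], [5, 6]]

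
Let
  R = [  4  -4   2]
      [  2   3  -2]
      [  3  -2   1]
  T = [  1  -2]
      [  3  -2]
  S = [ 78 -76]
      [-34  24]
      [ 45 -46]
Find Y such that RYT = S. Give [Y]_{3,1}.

5

Y = R⁻¹ST⁻¹ (apply R⁻¹ on the left and T⁻¹ on the right).
det R = 2, so R⁻¹ = [[-1/2, 0, 1], [-4, -1, 6], [-13/2, -2, 10]].
T has determinant 4; T⁻¹ = [[-1/2, 1/2], [-3/4, 1/4]].
R⁻¹S = [[6, -8], [-8, 4], [11, -14]].
Y = (R⁻¹S)T⁻¹ = [[3, 1], [1, -3], [5, 2]].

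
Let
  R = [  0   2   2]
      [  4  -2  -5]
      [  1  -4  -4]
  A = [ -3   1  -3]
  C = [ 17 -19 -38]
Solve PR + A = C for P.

P = [[-5, 5, 0]]

PR = C − A = [[20, -20, -35]].
R is on the right of P, so right-multiply by R⁻¹: P = (C − A)R⁻¹.
det R = -6, so R⁻¹ = [[2, 0, 1], [-11/6, 1/3, -4/3], [7/3, -1/3, 4/3]].
P = (C − A)R⁻¹ = [[-5, 5, 0]].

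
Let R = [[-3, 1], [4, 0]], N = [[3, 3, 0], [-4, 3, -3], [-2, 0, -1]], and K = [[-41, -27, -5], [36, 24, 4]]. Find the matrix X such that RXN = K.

Left-multiply by R⁻¹ and right-multiply by N⁻¹: X = R⁻¹KN⁻¹.
det R = -4, so R⁻¹ = [[0, 1/4], [1, 3/4]].
det N = -3; the adjugate gives N⁻¹ = [[1, -1, 3], [-2/3, 1, -3], [-2, 2, -7]].
R⁻¹K = [[9, 6, 1], [-14, -9, -2]].
X = (R⁻¹K)N⁻¹ = [[3, -1, 2], [-4, 1, -1]].

X = [[3, -1, 2], [-4, 1, -1]]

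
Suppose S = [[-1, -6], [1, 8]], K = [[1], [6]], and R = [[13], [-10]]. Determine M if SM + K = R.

SM = R − K = [[12], [-16]].
Left-multiplying both sides by S⁻¹ gives M = S⁻¹(R − K).
S has determinant -2; S⁻¹ = [[-4, -3], [1/2, 1/2]].
M = S⁻¹(R − K) = [[0], [-2]].

M = [[0], [-2]]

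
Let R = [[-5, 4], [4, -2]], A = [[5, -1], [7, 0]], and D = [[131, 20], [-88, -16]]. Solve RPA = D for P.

P = [[4, -5], [0, 2]]

P = R⁻¹DA⁻¹ (apply R⁻¹ on the left and A⁻¹ on the right).
det R = -6; the adjugate gives R⁻¹ = [[1/3, 2/3], [2/3, 5/6]].
det A = 7, so A⁻¹ = [[0, 1/7], [-1, 5/7]].
R⁻¹D = [[-15, -4], [14, 0]].
P = (R⁻¹D)A⁻¹ = [[4, -5], [0, 2]].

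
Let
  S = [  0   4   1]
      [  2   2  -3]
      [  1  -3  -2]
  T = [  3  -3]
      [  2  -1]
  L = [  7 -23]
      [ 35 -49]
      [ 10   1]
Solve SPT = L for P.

P = [[2, 4], [4, -5], [-3, 4]]

Left-multiply by S⁻¹ and right-multiply by T⁻¹: P = S⁻¹LT⁻¹.
det S = -4, so S⁻¹ = [[13/4, -5/4, 7/2], [-1/4, 1/4, -1/2], [2, -1, 2]].
det T = 3, so T⁻¹ = [[-1/3, 1], [-2/3, 1]].
S⁻¹L = [[14, -10], [2, -7], [-1, 5]].
P = (S⁻¹L)T⁻¹ = [[2, 4], [4, -5], [-3, 4]].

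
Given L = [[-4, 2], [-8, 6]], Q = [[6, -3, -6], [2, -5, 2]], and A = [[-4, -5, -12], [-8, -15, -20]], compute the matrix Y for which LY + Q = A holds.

Y = [[5, -1, -1], [5, -3, -5]]

LY = A − Q = [[-10, -2, -6], [-10, -10, -22]].
L is on the left of Y, so left-multiply by L⁻¹: Y = L⁻¹(A − Q).
L has determinant -8; L⁻¹ = [[-3/4, 1/4], [-1, 1/2]].
Y = L⁻¹(A − Q) = [[5, -1, -1], [5, -3, -5]].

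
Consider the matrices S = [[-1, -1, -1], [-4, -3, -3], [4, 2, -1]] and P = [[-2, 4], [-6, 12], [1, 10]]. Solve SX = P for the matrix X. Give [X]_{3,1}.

1

Left-multiplying both sides by S⁻¹ gives X = S⁻¹P.
S has determinant 3; S⁻¹ = [[3, -1, 0], [-16/3, 5/3, 1/3], [4/3, -2/3, -1/3]].
X = S⁻¹P = [[3, -1, 0], [-16/3, 5/3, 1/3], [4/3, -2/3, -1/3]] · [[-2, 4], [-6, 12], [1, 10]] = [[0, 0], [1, 2], [1, -6]].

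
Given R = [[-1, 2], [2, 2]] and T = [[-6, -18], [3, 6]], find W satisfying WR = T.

R is on the right of W, so right-multiply by R⁻¹: W = TR⁻¹.
det R = -6; the adjugate gives R⁻¹ = [[-1/3, 1/3], [1/3, 1/6]].
W = TR⁻¹ = [[-6, -18], [3, 6]] · [[-1/3, 1/3], [1/3, 1/6]] = [[-4, -5], [1, 2]].

W = [[-4, -5], [1, 2]]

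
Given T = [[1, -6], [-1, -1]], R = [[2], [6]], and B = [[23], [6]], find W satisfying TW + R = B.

W = [[3], [-3]]

TW = B − R = [[21], [0]].
Left-multiplying both sides by T⁻¹ gives W = T⁻¹(B − R).
det T = -7, so T⁻¹ = [[1/7, -6/7], [-1/7, -1/7]].
W = T⁻¹(B − R) = [[3], [-3]].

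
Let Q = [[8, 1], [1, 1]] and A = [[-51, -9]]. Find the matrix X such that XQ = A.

Q is on the right of X, so right-multiply by Q⁻¹: X = AQ⁻¹.
Q has determinant 7; Q⁻¹ = [[1/7, -1/7], [-1/7, 8/7]].
X = AQ⁻¹ = [[-51, -9]] · [[1/7, -1/7], [-1/7, 8/7]] = [[-6, -3]].

X = [[-6, -3]]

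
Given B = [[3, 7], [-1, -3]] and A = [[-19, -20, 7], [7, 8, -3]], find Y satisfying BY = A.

Y = [[-4, -2, 0], [-1, -2, 1]]

Left-multiplying both sides by B⁻¹ gives Y = B⁻¹A.
det B = -2, so B⁻¹ = [[3/2, 7/2], [-1/2, -3/2]].
Y = B⁻¹A = [[3/2, 7/2], [-1/2, -3/2]] · [[-19, -20, 7], [7, 8, -3]] = [[-4, -2, 0], [-1, -2, 1]].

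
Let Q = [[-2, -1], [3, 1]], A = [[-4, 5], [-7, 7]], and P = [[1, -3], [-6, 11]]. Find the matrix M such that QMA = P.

Isolating M: multiply by Q⁻¹ from the left and A⁻¹ from the right, so M = Q⁻¹PA⁻¹.
Q has determinant 1; Q⁻¹ = [[1, 1], [-3, -2]].
A has determinant 7; A⁻¹ = [[1, -5/7], [1, -4/7]].
Q⁻¹P = [[-5, 8], [9, -13]].
M = (Q⁻¹P)A⁻¹ = [[3, -1], [-4, 1]].

M = [[3, -1], [-4, 1]]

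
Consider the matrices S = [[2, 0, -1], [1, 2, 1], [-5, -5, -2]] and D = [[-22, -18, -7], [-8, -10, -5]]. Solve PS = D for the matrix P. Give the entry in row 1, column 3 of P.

Right-multiplying both sides by S⁻¹ gives P = DS⁻¹.
det S = -3, so S⁻¹ = [[-1/3, -5/3, -2/3], [1, 3, 1], [-5/3, -10/3, -4/3]].
P = DS⁻¹ = [[-22, -18, -7], [-8, -10, -5]] · [[-1/3, -5/3, -2/3], [1, 3, 1], [-5/3, -10/3, -4/3]] = [[1, 6, 6], [1, 0, 2]].

6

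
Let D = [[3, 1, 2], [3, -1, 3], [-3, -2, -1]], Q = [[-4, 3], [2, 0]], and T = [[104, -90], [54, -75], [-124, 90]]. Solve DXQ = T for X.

Isolating X: multiply by D⁻¹ from the left and Q⁻¹ from the right, so X = D⁻¹TQ⁻¹.
det D = -3; the adjugate gives D⁻¹ = [[-7/3, 1, -5/3], [2, -1, 1], [3, -1, 2]].
det Q = -6; the adjugate gives Q⁻¹ = [[0, 1/2], [1/3, 2/3]].
D⁻¹T = [[18, -15], [30, -15], [10, -15]].
X = (D⁻¹T)Q⁻¹ = [[-5, -1], [-5, 5], [-5, -5]].

X = [[-5, -1], [-5, 5], [-5, -5]]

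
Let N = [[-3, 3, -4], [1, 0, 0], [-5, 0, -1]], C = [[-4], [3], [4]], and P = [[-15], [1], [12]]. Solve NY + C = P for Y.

NY = P − C = [[-11], [-2], [8]].
N is on the left of Y, so left-multiply by N⁻¹: Y = N⁻¹(P − C).
det N = 3, so N⁻¹ = [[0, 1, 0], [1/3, -17/3, -4/3], [0, -5, -1]].
Y = N⁻¹(P − C) = [[-2], [-3], [2]].

Y = [[-2], [-3], [2]]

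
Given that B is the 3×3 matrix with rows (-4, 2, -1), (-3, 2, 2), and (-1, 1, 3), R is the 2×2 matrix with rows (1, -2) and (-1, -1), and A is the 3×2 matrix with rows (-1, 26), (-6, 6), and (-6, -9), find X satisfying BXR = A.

X = B⁻¹AR⁻¹ (apply B⁻¹ on the left and R⁻¹ on the right).
det B = -1, so B⁻¹ = [[-4, 7, -6], [-7, 13, -11], [1, -2, 2]].
det R = -3; the adjugate gives R⁻¹ = [[1/3, -2/3], [-1/3, -1/3]].
B⁻¹A = [[-2, -8], [-5, -5], [-1, -4]].
X = (B⁻¹A)R⁻¹ = [[2, 4], [0, 5], [1, 2]].

X = [[2, 4], [0, 5], [1, 2]]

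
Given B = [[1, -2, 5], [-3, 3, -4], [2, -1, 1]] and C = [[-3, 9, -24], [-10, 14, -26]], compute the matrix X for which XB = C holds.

Since B sits to the right of X, X = CB⁻¹.
det B = -6; the adjugate gives B⁻¹ = [[1/6, 1/2, 7/6], [5/6, 3/2, 11/6], [1/2, 1/2, 1/2]].
X = CB⁻¹ = [[-3, 9, -24], [-10, 14, -26]] · [[1/6, 1/2, 7/6], [5/6, 3/2, 11/6], [1/2, 1/2, 1/2]] = [[-5, 0, 1], [-3, 3, 1]].

X = [[-5, 0, 1], [-3, 3, 1]]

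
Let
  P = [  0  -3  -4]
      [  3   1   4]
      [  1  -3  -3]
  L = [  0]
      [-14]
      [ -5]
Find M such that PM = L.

P is on the left of M, so left-multiply by P⁻¹: M = P⁻¹L.
det P = 1, so P⁻¹ = [[9, 3, -8], [13, 4, -12], [-10, -3, 9]].
M = P⁻¹L = [[9, 3, -8], [13, 4, -12], [-10, -3, 9]] · [[0], [-14], [-5]] = [[-2], [4], [-3]].

M = [[-2], [4], [-3]]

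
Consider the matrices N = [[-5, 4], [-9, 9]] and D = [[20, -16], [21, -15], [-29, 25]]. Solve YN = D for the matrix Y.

Y = [[-4, 0], [-6, 1], [4, 1]]

Right-multiplying both sides by N⁻¹ gives Y = DN⁻¹.
N has determinant -9; N⁻¹ = [[-1, 4/9], [-1, 5/9]].
Y = DN⁻¹ = [[20, -16], [21, -15], [-29, 25]] · [[-1, 4/9], [-1, 5/9]] = [[-4, 0], [-6, 1], [4, 1]].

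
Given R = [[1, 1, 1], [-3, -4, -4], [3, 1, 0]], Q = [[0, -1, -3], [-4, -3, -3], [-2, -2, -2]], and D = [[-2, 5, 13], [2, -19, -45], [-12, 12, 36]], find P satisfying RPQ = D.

P = [[-3, 4, -5], [-3, 0, -3], [2, -1, 3]]

P = R⁻¹DQ⁻¹ (apply R⁻¹ on the left and Q⁻¹ on the right).
det R = 1; the adjugate gives R⁻¹ = [[4, 1, 0], [-12, -3, 1], [9, 2, -1]].
Q has determinant -4; Q⁻¹ = [[0, -1, 3/2], [1/2, 3/2, -3], [-1/2, -1/2, 1]].
R⁻¹D = [[-6, 1, 7], [6, 9, 15], [-2, -5, -9]].
P = (R⁻¹D)Q⁻¹ = [[-3, 4, -5], [-3, 0, -3], [2, -1, 3]].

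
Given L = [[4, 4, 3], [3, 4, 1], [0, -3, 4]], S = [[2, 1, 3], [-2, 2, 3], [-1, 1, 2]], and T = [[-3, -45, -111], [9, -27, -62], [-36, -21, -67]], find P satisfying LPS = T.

P = L⁻¹TS⁻¹ (apply L⁻¹ on the left and S⁻¹ on the right).
det L = 1, so L⁻¹ = [[19, -25, -8], [-12, 16, 5], [-9, 12, 4]].
S has determinant 3; S⁻¹ = [[1/3, 1/3, -1], [1/3, 7/3, -4], [0, -1, 2]].
L⁻¹T = [[6, -12, -23], [0, 3, 5], [-9, -3, -13]].
P = (L⁻¹T)S⁻¹ = [[-2, -3, -4], [1, 2, -2], [-4, 3, -5]].

P = [[-2, -3, -4], [1, 2, -2], [-4, 3, -5]]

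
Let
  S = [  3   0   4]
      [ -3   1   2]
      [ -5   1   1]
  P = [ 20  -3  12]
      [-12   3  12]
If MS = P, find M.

Right-multiplying both sides by S⁻¹ gives M = PS⁻¹.
S has determinant 5; S⁻¹ = [[-1/5, 4/5, -4/5], [-7/5, 23/5, -18/5], [2/5, -3/5, 3/5]].
M = PS⁻¹ = [[20, -3, 12], [-12, 3, 12]] · [[-1/5, 4/5, -4/5], [-7/5, 23/5, -18/5], [2/5, -3/5, 3/5]] = [[5, -5, 2], [3, -3, 6]].

M = [[5, -5, 2], [3, -3, 6]]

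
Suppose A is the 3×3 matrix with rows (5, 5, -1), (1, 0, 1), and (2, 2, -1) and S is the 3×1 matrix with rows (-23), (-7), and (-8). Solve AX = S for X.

X = [[-5], [0], [-2]]

Left-multiplying both sides by A⁻¹ gives X = A⁻¹S.
det A = 3; the adjugate gives A⁻¹ = [[-2/3, 1, 5/3], [1, -1, -2], [2/3, 0, -5/3]].
X = A⁻¹S = [[-2/3, 1, 5/3], [1, -1, -2], [2/3, 0, -5/3]] · [[-23], [-7], [-8]] = [[-5], [0], [-2]].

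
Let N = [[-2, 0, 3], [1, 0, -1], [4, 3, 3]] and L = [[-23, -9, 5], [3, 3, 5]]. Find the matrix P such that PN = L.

P = [[3, -5, -3], [1, 1, 1]]

Since N sits to the right of P, P = LN⁻¹.
det N = 3; the adjugate gives N⁻¹ = [[1, 3, 0], [-7/3, -6, 1/3], [1, 2, 0]].
P = LN⁻¹ = [[-23, -9, 5], [3, 3, 5]] · [[1, 3, 0], [-7/3, -6, 1/3], [1, 2, 0]] = [[3, -5, -3], [1, 1, 1]].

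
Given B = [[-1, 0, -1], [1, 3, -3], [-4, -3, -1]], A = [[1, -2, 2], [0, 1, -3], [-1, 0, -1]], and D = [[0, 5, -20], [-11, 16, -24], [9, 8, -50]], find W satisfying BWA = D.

Left-multiply by B⁻¹ and right-multiply by A⁻¹: W = B⁻¹DA⁻¹.
det B = 3, so B⁻¹ = [[-4, 1, 1], [13/3, -1, -4/3], [3, -1, -1]].
det A = -5; the adjugate gives A⁻¹ = [[1/5, 2/5, -4/5], [-3/5, -1/5, -3/5], [-1/5, -2/5, -1/5]].
B⁻¹D = [[-2, 4, 6], [-1, -5, 4], [2, -9, 14]].
W = (B⁻¹D)A⁻¹ = [[-4, -4, -2], [2, -1, 3], [3, -3, 1]].

W = [[-4, -4, -2], [2, -1, 3], [3, -3, 1]]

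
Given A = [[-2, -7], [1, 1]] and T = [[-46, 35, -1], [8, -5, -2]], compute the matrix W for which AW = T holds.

W = [[2, 0, -3], [6, -5, 1]]

Since A multiplies W on the left, W = A⁻¹T.
A has determinant 5; A⁻¹ = [[1/5, 7/5], [-1/5, -2/5]].
W = A⁻¹T = [[1/5, 7/5], [-1/5, -2/5]] · [[-46, 35, -1], [8, -5, -2]] = [[2, 0, -3], [6, -5, 1]].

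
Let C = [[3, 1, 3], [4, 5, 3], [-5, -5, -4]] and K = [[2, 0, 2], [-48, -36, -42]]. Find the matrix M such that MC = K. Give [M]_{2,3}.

Since C sits to the right of M, M = KC⁻¹.
C has determinant 1; C⁻¹ = [[-5, -11, -12], [1, 3, 3], [5, 10, 11]].
M = KC⁻¹ = [[2, 0, 2], [-48, -36, -42]] · [[-5, -11, -12], [1, 3, 3], [5, 10, 11]] = [[0, -2, -2], [-6, 0, 6]].

6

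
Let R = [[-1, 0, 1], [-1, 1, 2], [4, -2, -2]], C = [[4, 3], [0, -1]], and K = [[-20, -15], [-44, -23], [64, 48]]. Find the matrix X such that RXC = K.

X = R⁻¹KC⁻¹ (apply R⁻¹ on the left and C⁻¹ on the right).
det R = -4; the adjugate gives R⁻¹ = [[-1/2, 1/2, 1/4], [-3/2, 1/2, -1/4], [1/2, 1/2, 1/4]].
det C = -4, so C⁻¹ = [[1/4, 3/4], [0, -1]].
R⁻¹K = [[4, 8], [-8, -1], [-16, -7]].
X = (R⁻¹K)C⁻¹ = [[1, -5], [-2, -5], [-4, -5]].

X = [[1, -5], [-2, -5], [-4, -5]]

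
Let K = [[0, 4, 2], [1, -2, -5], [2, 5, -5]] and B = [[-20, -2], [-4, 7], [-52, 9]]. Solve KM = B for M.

M = [[-6, 2], [-6, 0], [2, -1]]

K is on the left of M, so left-multiply by K⁻¹: M = K⁻¹B.
det K = -2; the adjugate gives K⁻¹ = [[-35/2, -15, 8], [5/2, 2, -1], [-9/2, -4, 2]].
M = K⁻¹B = [[-35/2, -15, 8], [5/2, 2, -1], [-9/2, -4, 2]] · [[-20, -2], [-4, 7], [-52, 9]] = [[-6, 2], [-6, 0], [2, -1]].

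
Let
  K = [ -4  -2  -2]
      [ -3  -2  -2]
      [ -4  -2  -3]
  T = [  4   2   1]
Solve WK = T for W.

W = [[-2, 0, 1]]

K is on the right of W, so right-multiply by K⁻¹: W = TK⁻¹.
K has determinant -2; K⁻¹ = [[-1, 1, 0], [1/2, -2, 1], [1, 0, -1]].
W = TK⁻¹ = [[4, 2, 1]] · [[-1, 1, 0], [1/2, -2, 1], [1, 0, -1]] = [[-2, 0, 1]].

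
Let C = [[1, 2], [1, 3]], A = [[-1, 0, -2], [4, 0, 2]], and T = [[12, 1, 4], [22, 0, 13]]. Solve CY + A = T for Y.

Y = [[3, 3, -4], [5, -1, 5]]

CY = T − A = [[13, 1, 6], [18, 0, 11]].
Since C multiplies Y on the left, Y = C⁻¹(T − A).
det C = 1, so C⁻¹ = [[3, -2], [-1, 1]].
Y = C⁻¹(T − A) = [[3, 3, -4], [5, -1, 5]].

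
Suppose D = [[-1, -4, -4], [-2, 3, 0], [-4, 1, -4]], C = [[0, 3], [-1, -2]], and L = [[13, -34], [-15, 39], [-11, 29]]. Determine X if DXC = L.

Isolating X: multiply by D⁻¹ from the left and C⁻¹ from the right, so X = D⁻¹LC⁻¹.
det D = 4; the adjugate gives D⁻¹ = [[-3, -5, 3], [-2, -3, 2], [5/2, 17/4, -11/4]].
det C = 3; the adjugate gives C⁻¹ = [[-2/3, -1], [1/3, 0]].
D⁻¹L = [[3, -6], [-3, 9], [-1, 1]].
X = (D⁻¹L)C⁻¹ = [[-4, -3], [5, 3], [1, 1]].

X = [[-4, -3], [5, 3], [1, 1]]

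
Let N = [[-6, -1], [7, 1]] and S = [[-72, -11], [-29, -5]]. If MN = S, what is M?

N is on the right of M, so right-multiply by N⁻¹: M = SN⁻¹.
det N = 1; the adjugate gives N⁻¹ = [[1, 1], [-7, -6]].
M = SN⁻¹ = [[-72, -11], [-29, -5]] · [[1, 1], [-7, -6]] = [[5, -6], [6, 1]].

M = [[5, -6], [6, 1]]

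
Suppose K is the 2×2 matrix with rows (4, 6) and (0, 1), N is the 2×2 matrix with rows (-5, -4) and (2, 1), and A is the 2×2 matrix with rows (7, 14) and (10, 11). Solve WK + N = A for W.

WK = A − N = [[12, 18], [8, 10]].
K is on the right of W, so right-multiply by K⁻¹: W = (A − N)K⁻¹.
K has determinant 4; K⁻¹ = [[1/4, -3/2], [0, 1]].
W = (A − N)K⁻¹ = [[3, 0], [2, -2]].

W = [[3, 0], [2, -2]]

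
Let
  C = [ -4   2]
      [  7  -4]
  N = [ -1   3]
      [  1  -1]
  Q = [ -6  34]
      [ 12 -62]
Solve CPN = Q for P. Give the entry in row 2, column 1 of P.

1

Left-multiply by C⁻¹ and right-multiply by N⁻¹: P = C⁻¹QN⁻¹.
det C = 2, so C⁻¹ = [[-2, -1], [-7/2, -2]].
det N = -2, so N⁻¹ = [[1/2, 3/2], [1/2, 1/2]].
C⁻¹Q = [[0, -6], [-3, 5]].
P = (C⁻¹Q)N⁻¹ = [[-3, -3], [1, -2]].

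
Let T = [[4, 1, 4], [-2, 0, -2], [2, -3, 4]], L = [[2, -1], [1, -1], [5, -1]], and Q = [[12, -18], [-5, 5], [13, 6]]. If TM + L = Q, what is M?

TM = Q − L = [[10, -17], [-6, 6], [8, 7]].
Since T multiplies M on the left, M = T⁻¹(Q − L).
det T = 4, so T⁻¹ = [[-3/2, -4, -1/2], [1, 2, 0], [3/2, 7/2, 1/2]].
M = T⁻¹(Q − L) = [[5, -2], [-2, -5], [-2, -1]].

M = [[5, -2], [-2, -5], [-2, -1]]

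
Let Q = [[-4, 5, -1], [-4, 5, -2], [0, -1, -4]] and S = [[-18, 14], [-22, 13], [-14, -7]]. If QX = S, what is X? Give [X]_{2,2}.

Q is on the left of X, so left-multiply by Q⁻¹: X = Q⁻¹S.
det Q = 4, so Q⁻¹ = [[-11/2, 21/4, -5/4], [-4, 4, -1], [1, -1, 0]].
X = Q⁻¹S = [[-11/2, 21/4, -5/4], [-4, 4, -1], [1, -1, 0]] · [[-18, 14], [-22, 13], [-14, -7]] = [[1, 0], [-2, 3], [4, 1]].

3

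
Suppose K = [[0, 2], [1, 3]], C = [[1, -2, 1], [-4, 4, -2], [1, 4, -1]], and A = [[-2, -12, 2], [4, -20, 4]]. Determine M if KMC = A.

M = K⁻¹AC⁻¹ (apply K⁻¹ on the left and C⁻¹ on the right).
det K = -2, so K⁻¹ = [[-3/2, 1], [1/2, 0]].
det C = -4, so C⁻¹ = [[-1, -1/2, 0], [3/2, 1/2, 1/2], [5, 3/2, 1]].
K⁻¹A = [[7, -2, 1], [-1, -6, 1]].
M = (K⁻¹A)C⁻¹ = [[-5, -3, 0], [-3, -1, -2]].

M = [[-5, -3, 0], [-3, -1, -2]]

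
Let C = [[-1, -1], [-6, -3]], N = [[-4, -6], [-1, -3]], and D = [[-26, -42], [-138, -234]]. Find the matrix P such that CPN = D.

P = C⁻¹DN⁻¹ (apply C⁻¹ on the left and N⁻¹ on the right).
det C = -3; the adjugate gives C⁻¹ = [[1, -1/3], [-2, 1/3]].
det N = 6, so N⁻¹ = [[-1/2, 1], [1/6, -2/3]].
C⁻¹D = [[20, 36], [6, 6]].
P = (C⁻¹D)N⁻¹ = [[-4, -4], [-2, 2]].

P = [[-4, -4], [-2, 2]]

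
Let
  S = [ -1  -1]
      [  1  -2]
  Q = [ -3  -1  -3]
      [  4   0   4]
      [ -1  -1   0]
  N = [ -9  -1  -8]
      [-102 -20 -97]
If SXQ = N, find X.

X = [[5, -3, 1], [-5, 5, -2]]

X = S⁻¹NQ⁻¹ (apply S⁻¹ on the left and Q⁻¹ on the right).
det S = 3; the adjugate gives S⁻¹ = [[-2/3, 1/3], [-1/3, -1/3]].
det Q = 4; the adjugate gives Q⁻¹ = [[1, 3/4, -1], [-1, -3/4, 0], [-1, -1/2, 1]].
S⁻¹N = [[-28, -6, -27], [37, 7, 35]].
X = (S⁻¹N)Q⁻¹ = [[5, -3, 1], [-5, 5, -2]].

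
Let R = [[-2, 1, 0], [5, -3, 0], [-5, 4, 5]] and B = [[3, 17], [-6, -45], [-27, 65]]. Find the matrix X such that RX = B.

X = [[-3, -6], [-3, 5], [-6, 3]]

R is on the left of X, so left-multiply by R⁻¹: X = R⁻¹B.
det R = 5; the adjugate gives R⁻¹ = [[-3, -1, 0], [-5, -2, 0], [1, 3/5, 1/5]].
X = R⁻¹B = [[-3, -1, 0], [-5, -2, 0], [1, 3/5, 1/5]] · [[3, 17], [-6, -45], [-27, 65]] = [[-3, -6], [-3, 5], [-6, 3]].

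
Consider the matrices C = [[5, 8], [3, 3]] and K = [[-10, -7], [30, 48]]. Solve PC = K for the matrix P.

P = [[1, -5], [6, 0]]

C is on the right of P, so right-multiply by C⁻¹: P = KC⁻¹.
det C = -9, so C⁻¹ = [[-1/3, 8/9], [1/3, -5/9]].
P = KC⁻¹ = [[-10, -7], [30, 48]] · [[-1/3, 8/9], [1/3, -5/9]] = [[1, -5], [6, 0]].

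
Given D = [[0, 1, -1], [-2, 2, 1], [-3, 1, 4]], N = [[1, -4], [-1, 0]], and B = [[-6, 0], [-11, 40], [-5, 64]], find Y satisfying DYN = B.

Left-multiply by D⁻¹ and right-multiply by N⁻¹: Y = D⁻¹BN⁻¹.
det D = 1, so D⁻¹ = [[7, -5, 3], [5, -3, 2], [4, -3, 2]].
det N = -4, so N⁻¹ = [[0, -1], [-1/4, -1/4]].
D⁻¹B = [[-2, -8], [-7, 8], [-1, 8]].
Y = (D⁻¹B)N⁻¹ = [[2, 4], [-2, 5], [-2, -1]].

Y = [[2, 4], [-2, 5], [-2, -1]]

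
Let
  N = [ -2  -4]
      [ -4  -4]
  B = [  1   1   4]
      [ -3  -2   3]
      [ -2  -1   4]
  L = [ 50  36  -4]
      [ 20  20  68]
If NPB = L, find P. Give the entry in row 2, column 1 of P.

-1

P = N⁻¹LB⁻¹ (apply N⁻¹ on the left and B⁻¹ on the right).
N has determinant -8; N⁻¹ = [[1/2, -1/2], [-1/2, 1/4]].
B has determinant -3; B⁻¹ = [[5/3, 8/3, -11/3], [-2, -4, 5], [1/3, 1/3, -1/3]].
N⁻¹L = [[15, 8, -36], [-20, -13, 19]].
P = (N⁻¹L)B⁻¹ = [[-3, -4, -3], [-1, 5, 2]].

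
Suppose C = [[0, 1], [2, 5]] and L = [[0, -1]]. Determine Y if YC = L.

Y = [[-1, 0]]

Since C sits to the right of Y, Y = LC⁻¹.
det C = -2; the adjugate gives C⁻¹ = [[-5/2, 1/2], [1, 0]].
Y = LC⁻¹ = [[0, -1]] · [[-5/2, 1/2], [1, 0]] = [[-1, 0]].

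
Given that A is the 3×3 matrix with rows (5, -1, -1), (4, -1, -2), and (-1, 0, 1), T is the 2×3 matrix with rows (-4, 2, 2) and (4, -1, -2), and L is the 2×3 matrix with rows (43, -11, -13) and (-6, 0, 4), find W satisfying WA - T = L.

W = [[5, 4, 2], [-1, 2, 5]]

WA = L + T = [[39, -9, -11], [-2, -1, 2]].
Right-multiplying both sides by A⁻¹ gives W = (L + T)A⁻¹.
A has determinant -2; A⁻¹ = [[1/2, -1/2, -1/2], [1, -2, -3], [1/2, -1/2, 1/2]].
W = (L + T)A⁻¹ = [[5, 4, 2], [-1, 2, 5]].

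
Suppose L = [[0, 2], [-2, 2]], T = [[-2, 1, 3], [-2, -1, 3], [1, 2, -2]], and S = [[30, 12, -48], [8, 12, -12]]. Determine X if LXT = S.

X = [[-5, 1, 3], [-3, -3, 3]]

Left-multiply by L⁻¹ and right-multiply by T⁻¹: X = L⁻¹ST⁻¹.
L has determinant 4; L⁻¹ = [[1/2, -1/2], [1/2, 0]].
det T = -2; the adjugate gives T⁻¹ = [[2, -4, -3], [1/2, -1/2, 0], [3/2, -5/2, -2]].
L⁻¹S = [[11, 0, -18], [15, 6, -24]].
X = (L⁻¹S)T⁻¹ = [[-5, 1, 3], [-3, -3, 3]].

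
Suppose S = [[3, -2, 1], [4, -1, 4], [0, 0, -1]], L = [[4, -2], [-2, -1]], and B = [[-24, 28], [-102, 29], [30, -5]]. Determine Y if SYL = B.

Y = [[1, -1], [4, 5], [-5, 5]]

Left-multiply by S⁻¹ and right-multiply by L⁻¹: Y = S⁻¹BL⁻¹.
det S = -5; the adjugate gives S⁻¹ = [[-1/5, 2/5, 7/5], [-4/5, 3/5, 8/5], [0, 0, -1]].
det L = -8; the adjugate gives L⁻¹ = [[1/8, -1/4], [-1/4, -1/2]].
S⁻¹B = [[6, -1], [6, -13], [-30, 5]].
Y = (S⁻¹B)L⁻¹ = [[1, -1], [4, 5], [-5, 5]].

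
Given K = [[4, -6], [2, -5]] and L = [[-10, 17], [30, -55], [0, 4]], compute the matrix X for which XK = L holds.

Since K sits to the right of X, X = LK⁻¹.
det K = -8; the adjugate gives K⁻¹ = [[5/8, -3/4], [1/4, -1/2]].
X = LK⁻¹ = [[-10, 17], [30, -55], [0, 4]] · [[5/8, -3/4], [1/4, -1/2]] = [[-2, -1], [5, 5], [1, -2]].

X = [[-2, -1], [5, 5], [1, -2]]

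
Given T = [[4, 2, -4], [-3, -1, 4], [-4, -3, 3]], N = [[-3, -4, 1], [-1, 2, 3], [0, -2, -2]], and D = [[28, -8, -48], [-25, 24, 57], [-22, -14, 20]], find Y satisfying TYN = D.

Left-multiply by T⁻¹ and right-multiply by N⁻¹: Y = T⁻¹DN⁻¹.
det T = 2, so T⁻¹ = [[9/2, 3, 2], [-7/2, -2, -2], [5/2, 2, 1]].
det N = 4; the adjugate gives N⁻¹ = [[1/2, -5/2, -7/2], [-1/2, 3/2, 2], [1/2, -3/2, -5/2]].
T⁻¹D = [[7, 8, -5], [-4, 8, 14], [-2, 14, 14]].
Y = (T⁻¹D)N⁻¹ = [[-3, 2, 4], [1, 1, -5], [-1, 5, 0]].

Y = [[-3, 2, 4], [1, 1, -5], [-1, 5, 0]]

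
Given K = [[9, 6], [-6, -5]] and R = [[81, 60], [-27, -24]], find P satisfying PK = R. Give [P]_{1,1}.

5

Since K sits to the right of P, P = RK⁻¹.
det K = -9; the adjugate gives K⁻¹ = [[5/9, 2/3], [-2/3, -1]].
P = RK⁻¹ = [[81, 60], [-27, -24]] · [[5/9, 2/3], [-2/3, -1]] = [[5, -6], [1, 6]].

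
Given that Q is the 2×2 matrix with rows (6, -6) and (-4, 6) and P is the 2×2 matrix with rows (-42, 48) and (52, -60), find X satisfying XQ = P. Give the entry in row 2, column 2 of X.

Right-multiplying both sides by Q⁻¹ gives X = PQ⁻¹.
det Q = 12; the adjugate gives Q⁻¹ = [[1/2, 1/2], [1/3, 1/2]].
X = PQ⁻¹ = [[-42, 48], [52, -60]] · [[1/2, 1/2], [1/3, 1/2]] = [[-5, 3], [6, -4]].

-4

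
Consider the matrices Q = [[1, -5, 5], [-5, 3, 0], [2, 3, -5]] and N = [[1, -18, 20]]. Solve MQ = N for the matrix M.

Q is on the right of M, so right-multiply by Q⁻¹: M = NQ⁻¹.
det Q = 5; the adjugate gives Q⁻¹ = [[-3, -2, -3], [-5, -3, -5], [-21/5, -13/5, -22/5]].
M = NQ⁻¹ = [[1, -18, 20]] · [[-3, -2, -3], [-5, -3, -5], [-21/5, -13/5, -22/5]] = [[3, 0, -1]].

M = [[3, 0, -1]]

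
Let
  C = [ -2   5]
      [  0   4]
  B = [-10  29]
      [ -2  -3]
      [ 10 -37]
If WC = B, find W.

W = [[5, 1], [1, -2], [-5, -3]]

Right-multiplying both sides by C⁻¹ gives W = BC⁻¹.
C has determinant -8; C⁻¹ = [[-1/2, 5/8], [0, 1/4]].
W = BC⁻¹ = [[-10, 29], [-2, -3], [10, -37]] · [[-1/2, 5/8], [0, 1/4]] = [[5, 1], [1, -2], [-5, -3]].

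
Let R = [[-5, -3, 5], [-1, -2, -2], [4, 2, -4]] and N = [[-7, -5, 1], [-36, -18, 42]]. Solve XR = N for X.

R is on the right of X, so right-multiply by R⁻¹: X = NR⁻¹.
R has determinant 6; R⁻¹ = [[2, -1/3, 8/3], [-2, 0, -5/2], [1, -1/3, 7/6]].
X = NR⁻¹ = [[-7, -5, 1], [-36, -18, 42]] · [[2, -1/3, 8/3], [-2, 0, -5/2], [1, -1/3, 7/6]] = [[-3, 2, -5], [6, -2, -2]].

X = [[-3, 2, -5], [6, -2, -2]]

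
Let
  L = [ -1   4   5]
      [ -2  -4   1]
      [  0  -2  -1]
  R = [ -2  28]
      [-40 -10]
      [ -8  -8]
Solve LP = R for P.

L is on the left of P, so left-multiply by L⁻¹: P = L⁻¹R.
det L = 6, so L⁻¹ = [[1, -1, 4], [-1/3, 1/6, -3/2], [2/3, -1/3, 2]].
P = L⁻¹R = [[1, -1, 4], [-1/3, 1/6, -3/2], [2/3, -1/3, 2]] · [[-2, 28], [-40, -10], [-8, -8]] = [[6, 6], [6, 1], [-4, 6]].

P = [[6, 6], [6, 1], [-4, 6]]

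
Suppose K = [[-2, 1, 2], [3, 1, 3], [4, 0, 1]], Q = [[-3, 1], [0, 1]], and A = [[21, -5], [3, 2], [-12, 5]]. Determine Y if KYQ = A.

Y = [[2, 0], [5, 0], [-4, 1]]

Y = K⁻¹AQ⁻¹ (apply K⁻¹ on the left and Q⁻¹ on the right).
det K = -1, so K⁻¹ = [[-1, 1, -1], [-9, 10, -12], [4, -4, 5]].
det Q = -3, so Q⁻¹ = [[-1/3, 1/3], [0, 1]].
K⁻¹A = [[-6, 2], [-15, 5], [12, -3]].
Y = (K⁻¹A)Q⁻¹ = [[2, 0], [5, 0], [-4, 1]].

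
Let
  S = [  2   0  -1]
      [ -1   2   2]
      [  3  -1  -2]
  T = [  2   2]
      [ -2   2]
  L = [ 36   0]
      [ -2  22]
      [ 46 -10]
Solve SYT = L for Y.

Y = [[5, -4], [4, 0], [1, 1]]

Y = S⁻¹LT⁻¹ (apply S⁻¹ on the left and T⁻¹ on the right).
det S = 1; the adjugate gives S⁻¹ = [[-2, 1, 2], [4, -1, -3], [-5, 2, 4]].
det T = 8; the adjugate gives T⁻¹ = [[1/4, -1/4], [1/4, 1/4]].
S⁻¹L = [[18, 2], [8, 8], [0, 4]].
Y = (S⁻¹L)T⁻¹ = [[5, -4], [4, 0], [1, 1]].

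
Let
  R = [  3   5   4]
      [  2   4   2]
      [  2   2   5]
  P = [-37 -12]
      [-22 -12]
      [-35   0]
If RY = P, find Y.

Left-multiplying both sides by R⁻¹ gives Y = R⁻¹P.
R has determinant 2; R⁻¹ = [[8, -17/2, -3], [-3, 7/2, 1], [-2, 2, 1]].
Y = R⁻¹P = [[8, -17/2, -3], [-3, 7/2, 1], [-2, 2, 1]] · [[-37, -12], [-22, -12], [-35, 0]] = [[-4, 6], [-1, -6], [-5, 0]].

Y = [[-4, 6], [-1, -6], [-5, 0]]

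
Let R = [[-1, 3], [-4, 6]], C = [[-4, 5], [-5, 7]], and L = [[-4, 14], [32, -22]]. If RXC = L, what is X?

X = [[5, 0], [-3, 4]]

Left-multiply by R⁻¹ and right-multiply by C⁻¹: X = R⁻¹LC⁻¹.
det R = 6, so R⁻¹ = [[1, -1/2], [2/3, -1/6]].
det C = -3; the adjugate gives C⁻¹ = [[-7/3, 5/3], [-5/3, 4/3]].
R⁻¹L = [[-20, 25], [-8, 13]].
X = (R⁻¹L)C⁻¹ = [[5, 0], [-3, 4]].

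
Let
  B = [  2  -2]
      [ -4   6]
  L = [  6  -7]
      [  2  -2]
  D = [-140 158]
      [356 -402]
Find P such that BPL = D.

Isolating P: multiply by B⁻¹ from the left and L⁻¹ from the right, so P = B⁻¹DL⁻¹.
B has determinant 4; B⁻¹ = [[3/2, 1/2], [1, 1/2]].
det L = 2; the adjugate gives L⁻¹ = [[-1, 7/2], [-1, 3]].
B⁻¹D = [[-32, 36], [38, -43]].
P = (B⁻¹D)L⁻¹ = [[-4, -4], [5, 4]].

P = [[-4, -4], [5, 4]]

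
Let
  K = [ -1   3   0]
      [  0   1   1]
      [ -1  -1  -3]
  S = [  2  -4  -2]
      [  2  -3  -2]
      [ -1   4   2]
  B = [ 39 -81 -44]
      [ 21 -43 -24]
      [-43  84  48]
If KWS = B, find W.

W = K⁻¹BS⁻¹ (apply K⁻¹ on the left and S⁻¹ on the right).
det K = -1, so K⁻¹ = [[2, -9, -3], [1, -3, -1], [-1, 4, 1]].
det S = 2; the adjugate gives S⁻¹ = [[1, 0, 1], [-1, 1, 0], [5/2, -2, 1]].
K⁻¹B = [[18, -27, -16], [19, -36, -20], [2, -7, -4]].
W = (K⁻¹B)S⁻¹ = [[5, 5, 2], [5, 4, -1], [-1, 1, -2]].

W = [[5, 5, 2], [5, 4, -1], [-1, 1, -2]]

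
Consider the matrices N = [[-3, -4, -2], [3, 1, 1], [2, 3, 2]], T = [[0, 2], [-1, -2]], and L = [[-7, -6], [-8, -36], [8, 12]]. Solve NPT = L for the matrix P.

P = [[-4, 5], [2, -4], [0, -3]]

P = N⁻¹LT⁻¹ (apply N⁻¹ on the left and T⁻¹ on the right).
det N = 5, so N⁻¹ = [[-1/5, 2/5, -2/5], [-4/5, -2/5, -3/5], [7/5, 1/5, 9/5]].
T has determinant 2; T⁻¹ = [[-1, -1], [1/2, 0]].
N⁻¹L = [[-5, -18], [4, 12], [3, 6]].
P = (N⁻¹L)T⁻¹ = [[-4, 5], [2, -4], [0, -3]].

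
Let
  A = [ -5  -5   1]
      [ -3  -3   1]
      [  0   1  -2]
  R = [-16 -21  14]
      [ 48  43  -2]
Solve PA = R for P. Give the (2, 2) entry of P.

Since A sits to the right of P, P = RA⁻¹.
det A = 2, so A⁻¹ = [[5/2, -9/2, -1], [-3, 5, 1], [-3/2, 5/2, 0]].
P = RA⁻¹ = [[-16, -21, 14], [48, 43, -2]] · [[5/2, -9/2, -1], [-3, 5, 1], [-3/2, 5/2, 0]] = [[2, 2, -5], [-6, -6, -5]].

-6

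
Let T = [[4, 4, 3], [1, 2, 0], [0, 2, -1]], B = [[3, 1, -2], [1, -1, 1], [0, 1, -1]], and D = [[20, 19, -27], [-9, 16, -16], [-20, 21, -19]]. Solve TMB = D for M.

M = T⁻¹DB⁻¹ (apply T⁻¹ on the left and B⁻¹ on the right).
det T = 2; the adjugate gives T⁻¹ = [[-1, 5, -3], [1/2, -2, 3/2], [1, -4, 2]].
B has determinant -1; B⁻¹ = [[0, 1, 1], [-1, 3, 5], [-1, 3, 4]].
T⁻¹D = [[-5, -2, 4], [-2, 9, -10], [16, -3, -1]].
M = (T⁻¹D)B⁻¹ = [[-2, 1, 1], [1, -5, 3], [4, 4, -3]].

M = [[-2, 1, 1], [1, -5, 3], [4, 4, -3]]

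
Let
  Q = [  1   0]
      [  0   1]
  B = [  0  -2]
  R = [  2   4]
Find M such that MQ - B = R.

M = [[2, 2]]

MQ = R + B = [[2, 2]].
Right-multiplying both sides by Q⁻¹ gives M = (R + B)Q⁻¹.
det Q = 1; the adjugate gives Q⁻¹ = [[1, 0], [0, 1]].
M = (R + B)Q⁻¹ = [[2, 2]].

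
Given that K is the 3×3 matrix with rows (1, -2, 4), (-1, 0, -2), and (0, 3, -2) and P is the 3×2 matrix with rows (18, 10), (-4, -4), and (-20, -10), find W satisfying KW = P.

W = [[2, 6], [-6, -4], [1, -1]]

K is on the left of W, so left-multiply by K⁻¹: W = K⁻¹P.
det K = -2, so K⁻¹ = [[-3, -4, -2], [1, 1, 1], [3/2, 3/2, 1]].
W = K⁻¹P = [[-3, -4, -2], [1, 1, 1], [3/2, 3/2, 1]] · [[18, 10], [-4, -4], [-20, -10]] = [[2, 6], [-6, -4], [1, -1]].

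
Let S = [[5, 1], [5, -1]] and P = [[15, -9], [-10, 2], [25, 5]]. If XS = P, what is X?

X = [[-3, 6], [0, -2], [5, 0]]

S is on the right of X, so right-multiply by S⁻¹: X = PS⁻¹.
det S = -10; the adjugate gives S⁻¹ = [[1/10, 1/10], [1/2, -1/2]].
X = PS⁻¹ = [[15, -9], [-10, 2], [25, 5]] · [[1/10, 1/10], [1/2, -1/2]] = [[-3, 6], [0, -2], [5, 0]].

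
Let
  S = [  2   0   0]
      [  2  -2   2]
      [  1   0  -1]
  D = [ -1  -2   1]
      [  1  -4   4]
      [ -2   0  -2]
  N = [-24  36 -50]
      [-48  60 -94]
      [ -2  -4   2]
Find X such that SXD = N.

X = S⁻¹ND⁻¹ (apply S⁻¹ on the left and D⁻¹ on the right).
det S = 4, so S⁻¹ = [[1/2, 0, 0], [1, -1/2, -1], [1/2, 0, -1]].
D has determinant -4; D⁻¹ = [[-2, 1, 1], [3/2, -1, -5/4], [2, -1, -3/2]].
S⁻¹N = [[-12, 18, -25], [2, 10, -5], [-10, 22, -27]].
X = (S⁻¹N)D⁻¹ = [[1, -5, 3], [1, -3, -3], [-1, -5, 3]].

X = [[1, -5, 3], [1, -3, -3], [-1, -5, 3]]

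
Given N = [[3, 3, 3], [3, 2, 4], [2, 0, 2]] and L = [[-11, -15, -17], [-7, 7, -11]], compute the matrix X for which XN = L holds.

X = [[-1, -6, 5], [5, -4, -5]]

Right-multiplying both sides by N⁻¹ gives X = LN⁻¹.
det N = 6, so N⁻¹ = [[2/3, -1, 1], [1/3, 0, -1/2], [-2/3, 1, -1/2]].
X = LN⁻¹ = [[-11, -15, -17], [-7, 7, -11]] · [[2/3, -1, 1], [1/3, 0, -1/2], [-2/3, 1, -1/2]] = [[-1, -6, 5], [5, -4, -5]].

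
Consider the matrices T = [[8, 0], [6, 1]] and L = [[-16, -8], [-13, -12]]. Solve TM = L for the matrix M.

Left-multiplying both sides by T⁻¹ gives M = T⁻¹L.
det T = 8; the adjugate gives T⁻¹ = [[1/8, 0], [-3/4, 1]].
M = T⁻¹L = [[1/8, 0], [-3/4, 1]] · [[-16, -8], [-13, -12]] = [[-2, -1], [-1, -6]].

M = [[-2, -1], [-1, -6]]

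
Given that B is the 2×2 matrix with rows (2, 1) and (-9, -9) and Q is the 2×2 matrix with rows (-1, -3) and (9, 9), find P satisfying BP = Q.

P = [[0, -2], [-1, 1]]

Left-multiplying both sides by B⁻¹ gives P = B⁻¹Q.
B has determinant -9; B⁻¹ = [[1, 1/9], [-1, -2/9]].
P = B⁻¹Q = [[1, 1/9], [-1, -2/9]] · [[-1, -3], [9, 9]] = [[0, -2], [-1, 1]].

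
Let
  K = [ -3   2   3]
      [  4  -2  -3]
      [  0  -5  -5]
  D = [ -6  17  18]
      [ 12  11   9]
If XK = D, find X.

K is on the right of X, so right-multiply by K⁻¹: X = DK⁻¹.
det K = -5, so K⁻¹ = [[1, 1, 0], [-4, -3, -3/5], [4, 3, 2/5]].
X = DK⁻¹ = [[-6, 17, 18], [12, 11, 9]] · [[1, 1, 0], [-4, -3, -3/5], [4, 3, 2/5]] = [[-2, -3, -3], [4, 6, -3]].

X = [[-2, -3, -3], [4, 6, -3]]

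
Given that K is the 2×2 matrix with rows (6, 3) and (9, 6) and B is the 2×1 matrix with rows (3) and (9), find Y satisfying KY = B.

K is on the left of Y, so left-multiply by K⁻¹: Y = K⁻¹B.
K has determinant 9; K⁻¹ = [[2/3, -1/3], [-1, 2/3]].
Y = K⁻¹B = [[2/3, -1/3], [-1, 2/3]] · [[3], [9]] = [[-1], [3]].

Y = [[-1], [3]]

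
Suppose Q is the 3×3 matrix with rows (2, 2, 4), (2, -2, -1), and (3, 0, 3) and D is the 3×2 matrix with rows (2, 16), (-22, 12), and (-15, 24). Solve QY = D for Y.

Since Q multiplies Y on the left, Y = Q⁻¹D.
det Q = -6; the adjugate gives Q⁻¹ = [[1, 1, -1], [3/2, 1, -5/3], [-1, -1, 4/3]].
Y = Q⁻¹D = [[1, 1, -1], [3/2, 1, -5/3], [-1, -1, 4/3]] · [[2, 16], [-22, 12], [-15, 24]] = [[-5, 4], [6, -4], [0, 4]].

Y = [[-5, 4], [6, -4], [0, 4]]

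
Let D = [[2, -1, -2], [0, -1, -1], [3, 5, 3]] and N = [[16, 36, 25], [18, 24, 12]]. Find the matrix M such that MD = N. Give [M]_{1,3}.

D is on the right of M, so right-multiply by D⁻¹: M = ND⁻¹.
det D = 1; the adjugate gives D⁻¹ = [[2, -7, -1], [-3, 12, 2], [3, -13, -2]].
M = ND⁻¹ = [[16, 36, 25], [18, 24, 12]] · [[2, -7, -1], [-3, 12, 2], [3, -13, -2]] = [[-1, -5, 6], [0, 6, 6]].

6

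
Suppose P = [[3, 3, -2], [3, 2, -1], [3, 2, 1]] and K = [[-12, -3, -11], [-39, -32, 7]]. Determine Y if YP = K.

Y = [[5, -4, -5], [-6, -1, -6]]

P is on the right of Y, so right-multiply by P⁻¹: Y = KP⁻¹.
det P = -6, so P⁻¹ = [[-2/3, 7/6, -1/6], [1, -3/2, 1/2], [0, -1/2, 1/2]].
Y = KP⁻¹ = [[-12, -3, -11], [-39, -32, 7]] · [[-2/3, 7/6, -1/6], [1, -3/2, 1/2], [0, -1/2, 1/2]] = [[5, -4, -5], [-6, -1, -6]].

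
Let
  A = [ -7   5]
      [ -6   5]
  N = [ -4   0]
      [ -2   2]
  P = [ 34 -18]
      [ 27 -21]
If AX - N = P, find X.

X = [[-5, -1], [-1, -5]]

AX = P + N = [[30, -18], [25, -19]].
Since A multiplies X on the left, X = A⁻¹(P + N).
det A = -5; the adjugate gives A⁻¹ = [[-1, 1], [-6/5, 7/5]].
X = A⁻¹(P + N) = [[-5, -1], [-1, -5]].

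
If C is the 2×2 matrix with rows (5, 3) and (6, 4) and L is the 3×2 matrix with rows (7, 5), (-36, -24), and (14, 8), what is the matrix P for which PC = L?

P = [[-1, 2], [0, -6], [4, -1]]

Since C sits to the right of P, P = LC⁻¹.
C has determinant 2; C⁻¹ = [[2, -3/2], [-3, 5/2]].
P = LC⁻¹ = [[7, 5], [-36, -24], [14, 8]] · [[2, -3/2], [-3, 5/2]] = [[-1, 2], [0, -6], [4, -1]].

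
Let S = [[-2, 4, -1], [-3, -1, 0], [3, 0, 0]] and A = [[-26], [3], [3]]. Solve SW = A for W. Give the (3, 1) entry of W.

S is on the left of W, so left-multiply by S⁻¹: W = S⁻¹A.
S has determinant -3; S⁻¹ = [[0, 0, 1/3], [0, -1, -1], [-1, -4, -14/3]].
W = S⁻¹A = [[0, 0, 1/3], [0, -1, -1], [-1, -4, -14/3]] · [[-26], [3], [3]] = [[1], [-6], [0]].

0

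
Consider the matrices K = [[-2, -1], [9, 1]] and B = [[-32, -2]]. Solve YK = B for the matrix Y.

Y = [[-2, -4]]

K is on the right of Y, so right-multiply by K⁻¹: Y = BK⁻¹.
K has determinant 7; K⁻¹ = [[1/7, 1/7], [-9/7, -2/7]].
Y = BK⁻¹ = [[-32, -2]] · [[1/7, 1/7], [-9/7, -2/7]] = [[-2, -4]].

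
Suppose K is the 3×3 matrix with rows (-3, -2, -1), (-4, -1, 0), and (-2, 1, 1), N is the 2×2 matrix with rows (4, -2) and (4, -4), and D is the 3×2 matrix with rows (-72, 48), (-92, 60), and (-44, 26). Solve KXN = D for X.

X = K⁻¹DN⁻¹ (apply K⁻¹ on the left and N⁻¹ on the right).
det K = 1, so K⁻¹ = [[-1, 1, -1], [4, -5, 4], [-6, 7, -5]].
det N = -8; the adjugate gives N⁻¹ = [[1/2, -1/4], [1/2, -1/2]].
K⁻¹D = [[24, -14], [-4, -4], [8, 2]].
X = (K⁻¹D)N⁻¹ = [[5, 1], [-4, 3], [5, -3]].

X = [[5, 1], [-4, 3], [5, -3]]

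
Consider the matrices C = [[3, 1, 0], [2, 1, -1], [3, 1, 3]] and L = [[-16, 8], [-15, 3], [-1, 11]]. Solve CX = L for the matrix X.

C is on the left of X, so left-multiply by C⁻¹: X = C⁻¹L.
det C = 3, so C⁻¹ = [[4/3, -1, -1/3], [-3, 3, 1], [-1/3, 0, 1/3]].
X = C⁻¹L = [[4/3, -1, -1/3], [-3, 3, 1], [-1/3, 0, 1/3]] · [[-16, 8], [-15, 3], [-1, 11]] = [[-6, 4], [2, -4], [5, 1]].

X = [[-6, 4], [2, -4], [5, 1]]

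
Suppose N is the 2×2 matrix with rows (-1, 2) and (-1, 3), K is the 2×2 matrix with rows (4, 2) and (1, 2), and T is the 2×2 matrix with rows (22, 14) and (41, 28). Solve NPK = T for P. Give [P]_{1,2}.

4

P = N⁻¹TK⁻¹ (apply N⁻¹ on the left and K⁻¹ on the right).
N has determinant -1; N⁻¹ = [[-3, 2], [-1, 1]].
K has determinant 6; K⁻¹ = [[1/3, -1/3], [-1/6, 2/3]].
N⁻¹T = [[16, 14], [19, 14]].
P = (N⁻¹T)K⁻¹ = [[3, 4], [4, 3]].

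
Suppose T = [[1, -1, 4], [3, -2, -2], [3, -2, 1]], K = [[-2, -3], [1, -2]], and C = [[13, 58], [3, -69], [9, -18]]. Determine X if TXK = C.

Isolating X: multiply by T⁻¹ from the left and K⁻¹ from the right, so X = T⁻¹CK⁻¹.
det T = 3, so T⁻¹ = [[-2, -7/3, 10/3], [-3, -11/3, 14/3], [0, -1/3, 1/3]].
det K = 7, so K⁻¹ = [[-2/7, 3/7], [-1/7, -2/7]].
T⁻¹C = [[-3, -15], [-8, -5], [2, 17]].
X = (T⁻¹C)K⁻¹ = [[3, 3], [3, -2], [-3, -4]].

X = [[3, 3], [3, -2], [-3, -4]]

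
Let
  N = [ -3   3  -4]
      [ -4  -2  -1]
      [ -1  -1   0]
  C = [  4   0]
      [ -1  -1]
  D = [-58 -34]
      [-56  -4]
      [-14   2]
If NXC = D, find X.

X = [[1, -2], [3, 4], [3, -4]]

Isolating X: multiply by N⁻¹ from the left and C⁻¹ from the right, so X = N⁻¹DC⁻¹.
det N = -2; the adjugate gives N⁻¹ = [[1/2, -2, 11/2], [-1/2, 2, -13/2], [-1, 3, -9]].
det C = -4, so C⁻¹ = [[1/4, 0], [-1/4, -1]].
N⁻¹D = [[6, 2], [8, -4], [16, 4]].
X = (N⁻¹D)C⁻¹ = [[1, -2], [3, 4], [3, -4]].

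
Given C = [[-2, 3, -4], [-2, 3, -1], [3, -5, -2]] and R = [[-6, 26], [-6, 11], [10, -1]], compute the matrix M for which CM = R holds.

M = [[0, 3], [-2, 4], [0, -5]]

Since C multiplies M on the left, M = C⁻¹R.
C has determinant -3; C⁻¹ = [[11/3, -26/3, -3], [7/3, -16/3, -2], [-1/3, 1/3, 0]].
M = C⁻¹R = [[11/3, -26/3, -3], [7/3, -16/3, -2], [-1/3, 1/3, 0]] · [[-6, 26], [-6, 11], [10, -1]] = [[0, 3], [-2, 4], [0, -5]].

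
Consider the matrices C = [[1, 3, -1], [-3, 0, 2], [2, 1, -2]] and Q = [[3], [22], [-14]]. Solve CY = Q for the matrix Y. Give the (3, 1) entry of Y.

5

C is on the left of Y, so left-multiply by C⁻¹: Y = C⁻¹Q.
det C = -5; the adjugate gives C⁻¹ = [[2/5, -1, -6/5], [2/5, 0, -1/5], [3/5, -1, -9/5]].
Y = C⁻¹Q = [[2/5, -1, -6/5], [2/5, 0, -1/5], [3/5, -1, -9/5]] · [[3], [22], [-14]] = [[-4], [4], [5]].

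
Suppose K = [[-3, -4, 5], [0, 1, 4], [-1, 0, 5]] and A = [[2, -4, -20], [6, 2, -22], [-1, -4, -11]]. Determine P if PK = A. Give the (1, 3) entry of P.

-5

Since K sits to the right of P, P = AK⁻¹.
det K = 6; the adjugate gives K⁻¹ = [[5/6, 10/3, -7/2], [-2/3, -5/3, 2], [1/6, 2/3, -1/2]].
P = AK⁻¹ = [[2, -4, -20], [6, 2, -22], [-1, -4, -11]] · [[5/6, 10/3, -7/2], [-2/3, -5/3, 2], [1/6, 2/3, -1/2]] = [[1, 0, -5], [0, 2, -6], [0, -4, 1]].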